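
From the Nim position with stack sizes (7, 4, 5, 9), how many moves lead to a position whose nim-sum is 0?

1

Nim-sum: 7 ⊕ 4 ⊕ 5 ⊕ 9 = 15.
The overall nim-sum is X = 15. A stack of size p has a winning move iff p XOR X < p (reduce it to p XOR X).
  7: 7 XOR 15 = 8 ≥ 7 — no move.
  4: 4 XOR 15 = 11 ≥ 4 — no move.
  5: 5 XOR 15 = 10 ≥ 5 — no move.
  9: 9 XOR 15 = 6 < 9 — winning move (to 6).
That gives 1 winning move.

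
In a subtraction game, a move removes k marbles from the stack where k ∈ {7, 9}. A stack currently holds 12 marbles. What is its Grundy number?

Build the Grundy sequence with g(k) = mex{g(k−s) : s ∈ {7, 9}, s ≤ k}:
k:     0  1  2  3  4  5  6  7  8  9 10 11 12
g(k):  0  0  0  0  0  0  0  1  1  1  1  1  1
So g(12) = 1.

1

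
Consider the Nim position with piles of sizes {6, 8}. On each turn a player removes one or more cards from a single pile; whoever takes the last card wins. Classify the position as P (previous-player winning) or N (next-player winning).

N-position

In binary:
  0110  (6)
  1000  (8)
  ----
  1110  (14)
The nim-sum is 14 ≠ 0, so this is an N-position: the player to move can win.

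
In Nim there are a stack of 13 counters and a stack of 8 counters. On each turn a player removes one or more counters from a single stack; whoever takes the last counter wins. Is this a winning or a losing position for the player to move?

Winning position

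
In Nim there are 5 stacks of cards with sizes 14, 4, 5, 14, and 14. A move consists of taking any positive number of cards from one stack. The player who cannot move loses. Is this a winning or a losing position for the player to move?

Winning position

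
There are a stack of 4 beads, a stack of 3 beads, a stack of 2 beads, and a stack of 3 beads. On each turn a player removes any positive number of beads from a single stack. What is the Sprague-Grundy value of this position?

6

In binary:
  100  (4)
  011  (3)
  010  (2)
  011  (3)
  ---
  110  (6)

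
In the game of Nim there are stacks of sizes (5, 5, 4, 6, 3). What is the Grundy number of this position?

Bitwise XOR of the heap sizes:
  101  (5)
  101  (5)
  100  (4)
  110  (6)
  011  (3)
  ---
  001  (1)

1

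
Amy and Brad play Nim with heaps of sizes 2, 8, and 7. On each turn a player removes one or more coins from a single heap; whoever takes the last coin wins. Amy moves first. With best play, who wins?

Nim-sum: 2 ⊕ 8 ⊕ 7 = 13.
The nim-sum is 13 ≠ 0, so this is an N-position: the player to move can win; Amy has a winning move.

Amy wins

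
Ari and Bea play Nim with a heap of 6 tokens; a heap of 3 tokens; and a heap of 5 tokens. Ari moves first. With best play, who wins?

Compute the nim-sum pairwise:
6 ^ 3 = 5
5 ^ 5 = 0
The nim-sum is 0, so this is a P-position: the player to move is in a losing position under optimal play; Ari is about to move from it and so loses — Bea wins.

Bea wins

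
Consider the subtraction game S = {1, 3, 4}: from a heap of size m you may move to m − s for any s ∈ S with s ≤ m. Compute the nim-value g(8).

Grundy values for subtraction set {1, 3, 4}:
g(0) = mex{} = 0
g(1) = mex{0} = 1
g(2) = mex{1} = 0
g(3) = mex{0} = 1
g(4) = mex{0,1} = 2
g(5) = mex{0,1,2} = 3
g(6) = mex{0,1,3} = 2
g(7) = mex{1,2} = 0
g(8) = mex{0,2,3} = 1
So g(8) = 1.

1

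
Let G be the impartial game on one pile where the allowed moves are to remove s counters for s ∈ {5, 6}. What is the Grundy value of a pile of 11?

0

Compute g(0), g(1), … for moves {5, 6}:
g(0) = mex{} = 0
g(1) = mex{} = 0
g(2) = mex{} = 0
g(3) = mex{} = 0
g(4) = mex{} = 0
g(5) = mex{0} = 1
g(6) = mex{0} = 1
g(7) = mex{0} = 1
g(8) = mex{0} = 1
g(9) = mex{0} = 1
g(10) = mex{0,1} = 2
g(11) = mex{1} = 0
So g(11) = 0.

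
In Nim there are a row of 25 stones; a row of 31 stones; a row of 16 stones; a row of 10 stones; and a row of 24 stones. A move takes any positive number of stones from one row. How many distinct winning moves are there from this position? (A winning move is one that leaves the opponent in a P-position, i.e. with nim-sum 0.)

In binary:
  11001  (25)
  11111  (31)
  10000  (16)
  01010  (10)
  11000  (24)
  -----
  00100  (4)
The overall nim-sum is X = 4. A row of size p has a winning move iff p XOR X < p (reduce it to p XOR X).
  25: 25 XOR 4 = 29 ≥ 25 — no move.
  31: 31 XOR 4 = 27 < 31 — winning move (to 27).
  16: 16 XOR 4 = 20 ≥ 16 — no move.
  10: 10 XOR 4 = 14 ≥ 10 — no move.
  24: 24 XOR 4 = 28 ≥ 24 — no move.
That gives 1 winning move.

1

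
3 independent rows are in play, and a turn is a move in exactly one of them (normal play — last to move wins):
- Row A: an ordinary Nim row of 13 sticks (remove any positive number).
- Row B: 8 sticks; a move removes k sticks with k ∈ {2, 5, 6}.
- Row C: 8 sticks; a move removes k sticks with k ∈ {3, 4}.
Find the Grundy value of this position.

Row A is a plain Nim row of size 13, so its Grundy value is 13.
Grundy values for row B (subtraction set {2, 5, 6}):
k:     0  1  2  3  4  5  6  7  8
g(k):  0  0  1  1  0  2  1  3  0
So g(8) = 0.
Build the Grundy sequence for row C with g(k) = mex{g(k−s) : s ∈ {3, 4}, s ≤ k}:
g(0) = mex{} = 0
g(1) = mex{} = 0
g(2) = mex{} = 0
g(3) = mex{0} = 1
g(4) = mex{0} = 1
g(5) = mex{0} = 1
g(6) = mex{0,1} = 2
g(7) = mex{1} = 0
g(8) = mex{1} = 0
So g(8) = 0.
The value of a disjunctive sum is the nim-sum of the parts.
Combined value = 13 ⊕ 0 ⊕ 0 = 13.

13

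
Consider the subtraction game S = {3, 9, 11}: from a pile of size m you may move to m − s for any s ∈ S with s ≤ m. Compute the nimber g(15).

3

Compute g(0), g(1), … for moves {3, 9, 11}:
k:     0  1  2  3  4  5  6  7  8  9 10 11 12 13 14 15
g(k):  0  0  0  1  1  1  0  0  0  1  1  1  2  2  0  3
So g(15) = 3.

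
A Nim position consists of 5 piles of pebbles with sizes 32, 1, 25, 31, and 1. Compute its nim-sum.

Compute the nim-sum pairwise:
32 ⊕ 1 = 33
33 ⊕ 25 = 56
56 ⊕ 31 = 39
39 ⊕ 1 = 38

38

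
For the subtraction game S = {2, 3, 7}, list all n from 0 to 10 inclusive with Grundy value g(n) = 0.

0, 1, 5, 6, 10

Compute g(0), g(1), … for moves {2, 3, 7}:
k:     0  1  2  3  4  5  6  7  8  9 10
g(k):  0  0  1  1  2  0  0  1  1  2  0
The P-positions (g = 0) in 0..10 are 0, 1, 5, 6, 10.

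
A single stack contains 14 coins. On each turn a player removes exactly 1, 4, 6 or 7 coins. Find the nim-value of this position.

1

Build the Grundy sequence with g(k) = mex{g(k−s) : s ∈ {1, 4, 6, 7}, s ≤ k}:
k:     0  1  2  3  4  5  6  7  8  9 10 11 12 13 14
g(k):  0  1  0  1  2  0  1  2  3  2  0  1  2  0  1
So g(14) = 1.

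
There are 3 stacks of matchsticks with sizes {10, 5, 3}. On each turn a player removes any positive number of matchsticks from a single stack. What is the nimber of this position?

12

Compute the nim-sum pairwise:
10 XOR 5 = 15
15 XOR 3 = 12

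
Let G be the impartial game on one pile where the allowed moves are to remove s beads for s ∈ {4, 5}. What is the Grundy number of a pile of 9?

0

Build the Grundy sequence with g(k) = mex{g(k−s) : s ∈ {4, 5}, s ≤ k}:
k:     0  1  2  3  4  5  6  7  8  9
g(k):  0  0  0  0  1  1  1  1  2  0
So g(9) = 0.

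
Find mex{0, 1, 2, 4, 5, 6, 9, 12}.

The values 0, 1, 2 are all present; 3 is the first non-negative integer missing from the set.

3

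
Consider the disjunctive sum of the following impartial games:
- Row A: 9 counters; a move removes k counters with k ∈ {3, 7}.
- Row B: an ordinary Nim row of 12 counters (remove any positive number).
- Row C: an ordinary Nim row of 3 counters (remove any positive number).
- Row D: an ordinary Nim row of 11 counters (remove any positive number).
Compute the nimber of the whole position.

5

Build the Grundy sequence for row A with g(k) = mex{g(k−s) : s ∈ {3, 7}, s ≤ k}:
k:     0  1  2  3  4  5  6  7  8  9
g(k):  0  0  0  1  1  1  0  2  2  1
So g(9) = 1.
Row B is a plain Nim row of size 12, so its Grundy value is 12.
Row C is a plain Nim row of size 3, so its Grundy value is 3.
Row D is a plain Nim row of size 11, so its Grundy value is 11.
By the Sprague-Grundy theorem, the Grundy value of a sum of independent games is the XOR of the component values.
Combined value = 1 XOR 12 XOR 3 XOR 11 = 5.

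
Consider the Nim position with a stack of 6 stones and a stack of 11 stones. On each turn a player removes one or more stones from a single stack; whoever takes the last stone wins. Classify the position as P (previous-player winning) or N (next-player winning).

Compute the nim-sum pairwise:
6 ⊕ 11 = 13
The nim-sum is 13 ≠ 0, so this is an N-position: the player to move can win.

N-position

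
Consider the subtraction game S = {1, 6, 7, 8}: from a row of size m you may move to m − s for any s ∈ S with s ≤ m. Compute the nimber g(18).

Build the Grundy sequence with g(k) = mex{g(k−s) : s ∈ {1, 6, 7, 8}, s ≤ k}:
k:     0  1  2  3  4  5  6  7  8  9 10 11 12 13 14 15 16 17 18
g(k):  0  1  0  1  0  1  2  3  2  3  2  3  4  0  1  0  1  0  1
So g(18) = 1.

1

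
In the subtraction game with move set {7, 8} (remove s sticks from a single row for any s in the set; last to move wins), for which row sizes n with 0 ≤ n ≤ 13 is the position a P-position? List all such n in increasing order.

0, 1, 2, 3, 4, 5, 6

Grundy values for subtraction set {7, 8}:
k:     0  1  2  3  4  5  6  7  8  9 10 11 12 13
g(k):  0  0  0  0  0  0  0  1  1  1  1  1  1  1
The P-positions (g = 0) in 0..13 are 0, 1, 2, 3, 4, 5, 6.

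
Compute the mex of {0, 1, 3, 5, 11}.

2

The values 0, 1 are all present; 2 is the first non-negative integer missing from the set.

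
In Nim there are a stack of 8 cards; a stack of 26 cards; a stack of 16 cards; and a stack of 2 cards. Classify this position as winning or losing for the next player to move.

Losing position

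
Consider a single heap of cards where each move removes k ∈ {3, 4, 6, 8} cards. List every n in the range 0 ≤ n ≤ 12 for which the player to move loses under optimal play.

Grundy values for subtraction set {3, 4, 6, 8}:
k:     0  1  2  3  4  5  6  7  8  9 10 11 12
g(k):  0  0  0  1  1  1  2  2  2  3  3  0  0
The P-positions (g = 0) in 0..12 are 0, 1, 2, 11, 12.

0, 1, 2, 11, 12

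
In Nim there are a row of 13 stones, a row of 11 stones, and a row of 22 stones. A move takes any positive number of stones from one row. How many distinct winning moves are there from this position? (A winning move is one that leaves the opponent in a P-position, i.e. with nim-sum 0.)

1

Nim-sum: 13 XOR 11 XOR 22 = 16.
The overall nim-sum is X = 16. A row of size p has a winning move iff p XOR X < p (reduce it to p XOR X).
  13: 13 XOR 16 = 29 ≥ 13 — no move.
  11: 11 XOR 16 = 27 ≥ 11 — no move.
  22: 22 XOR 16 = 6 < 22 — winning move (to 6).
That gives 1 winning move.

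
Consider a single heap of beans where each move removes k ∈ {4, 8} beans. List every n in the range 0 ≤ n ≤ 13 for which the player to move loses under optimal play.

Compute g(0), g(1), … for moves {4, 8}:
k:     0  1  2  3  4  5  6  7  8  9 10 11 12 13
g(k):  0  0  0  0  1  1  1  1  2  2  2  2  0  0
The P-positions (g = 0) in 0..13 are 0, 1, 2, 3, 12, 13.

0, 1, 2, 3, 12, 13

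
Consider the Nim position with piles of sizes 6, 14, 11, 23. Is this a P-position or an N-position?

N-position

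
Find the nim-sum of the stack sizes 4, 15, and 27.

16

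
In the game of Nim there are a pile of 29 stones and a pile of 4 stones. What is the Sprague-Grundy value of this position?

25

Nim-sum: 29 ⊕ 4 = 25.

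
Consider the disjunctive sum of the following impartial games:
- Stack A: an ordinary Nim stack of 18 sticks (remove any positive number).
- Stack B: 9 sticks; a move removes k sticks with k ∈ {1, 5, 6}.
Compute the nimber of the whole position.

17

Stack A is a plain Nim stack of size 18, so its Grundy value is 18.
Grundy values for stack B (subtraction set {1, 5, 6}):
k:     0  1  2  3  4  5  6  7  8  9
g(k):  0  1  0  1  0  1  2  3  2  3
So g(9) = 3.
By the Sprague-Grundy theorem, the Grundy value of a sum of independent games is the XOR of the component values.
Combined value = 18 ⊕ 3 = 17.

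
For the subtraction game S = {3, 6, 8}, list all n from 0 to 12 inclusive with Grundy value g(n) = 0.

0, 1, 2, 11, 12

Build the Grundy sequence with g(k) = mex{g(k−s) : s ∈ {3, 6, 8}, s ≤ k}:
g(0) = mex{} = 0
g(1) = mex{} = 0
g(2) = mex{} = 0
g(3) = mex{0} = 1
g(4) = mex{0} = 1
g(5) = mex{0} = 1
g(6) = mex{0,1} = 2
g(7) = mex{0,1} = 2
g(8) = mex{0,1} = 2
g(9) = mex{0,1,2} = 3
g(10) = mex{0,1,2} = 3
g(11) = mex{1,2} = 0
g(12) = mex{1,2,3} = 0
The P-positions (g = 0) in 0..12 are 0, 1, 2, 11, 12.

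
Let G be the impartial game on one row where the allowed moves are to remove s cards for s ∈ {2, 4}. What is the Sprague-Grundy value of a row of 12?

0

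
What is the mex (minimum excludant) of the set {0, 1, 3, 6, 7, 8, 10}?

2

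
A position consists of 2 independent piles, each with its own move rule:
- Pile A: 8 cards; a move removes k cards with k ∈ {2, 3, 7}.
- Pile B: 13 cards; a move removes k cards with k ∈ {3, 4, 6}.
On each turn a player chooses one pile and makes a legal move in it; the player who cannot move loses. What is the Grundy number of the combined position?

0

For pile A, compute g(0), g(1), … with moves {2, 3, 7}:
k:     0  1  2  3  4  5  6  7  8
g(k):  0  0  1  1  2  0  0  1  1
So g(8) = 1.
Grundy values for pile B (subtraction set {3, 4, 6}):
k:     0  1  2  3  4  5  6  7  8  9 10 11 12 13
g(k):  0  0  0  1  1  1  2  2  2  0  0  0  1  1
So g(13) = 1.
By the Sprague-Grundy theorem, the Grundy value of a sum of independent games is the XOR of the component values.
Combined value = 1 XOR 1 = 0.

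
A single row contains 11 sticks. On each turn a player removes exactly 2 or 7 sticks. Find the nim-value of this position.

1

Build the Grundy sequence with g(k) = mex{g(k−s) : s ∈ {2, 7}, s ≤ k}:
k:     0  1  2  3  4  5  6  7  8  9 10 11
g(k):  0  0  1  1  0  0  1  1  2  0  0  1
So g(11) = 1.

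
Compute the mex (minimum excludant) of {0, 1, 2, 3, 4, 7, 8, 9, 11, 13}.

5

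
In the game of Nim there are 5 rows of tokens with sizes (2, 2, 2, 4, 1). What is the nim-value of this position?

7

Compute the nim-sum pairwise:
2 ^ 2 = 0
0 ^ 2 = 2
2 ^ 4 = 6
6 ^ 1 = 7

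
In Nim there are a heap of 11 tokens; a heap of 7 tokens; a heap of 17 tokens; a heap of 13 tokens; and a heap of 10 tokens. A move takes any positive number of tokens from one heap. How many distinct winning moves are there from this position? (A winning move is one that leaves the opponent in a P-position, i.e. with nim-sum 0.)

Nim-sum: 11 ^ 7 ^ 17 ^ 13 ^ 10 = 26.
The overall nim-sum is X = 26. A heap of size p has a winning move iff p XOR X < p (reduce it to p XOR X).
  11: 11 XOR 26 = 17 ≥ 11 — no move.
  7: 7 XOR 26 = 29 ≥ 7 — no move.
  17: 17 XOR 26 = 11 < 17 — winning move (to 11).
  13: 13 XOR 26 = 23 ≥ 13 — no move.
  10: 10 XOR 26 = 16 ≥ 10 — no move.
That gives 1 winning move.

1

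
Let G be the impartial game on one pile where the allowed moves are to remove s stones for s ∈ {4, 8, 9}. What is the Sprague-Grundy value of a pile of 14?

0

Grundy values for subtraction set {4, 8, 9}:
g(0) = mex{} = 0
g(1) = mex{} = 0
g(2) = mex{} = 0
g(3) = mex{} = 0
g(4) = mex{0} = 1
g(5) = mex{0} = 1
g(6) = mex{0} = 1
g(7) = mex{0} = 1
g(8) = mex{0,1} = 2
g(9) = mex{0,1} = 2
g(10) = mex{0,1} = 2
g(11) = mex{0,1} = 2
g(12) = mex{0,1,2} = 3
g(13) = mex{1,2} = 0
g(14) = mex{1,2} = 0
So g(14) = 0.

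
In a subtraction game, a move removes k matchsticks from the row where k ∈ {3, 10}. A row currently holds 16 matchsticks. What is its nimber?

1

Grundy values for subtraction set {3, 10}:
k:     0  1  2  3  4  5  6  7  8  9 10 11 12 13 14 15 16
g(k):  0  0  0  1  1  1  0  0  0  1  1  1  2  0  0  0  1
So g(16) = 1.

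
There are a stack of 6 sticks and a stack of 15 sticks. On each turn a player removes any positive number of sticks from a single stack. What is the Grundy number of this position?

9

Compute the nim-sum pairwise:
6 ^ 15 = 9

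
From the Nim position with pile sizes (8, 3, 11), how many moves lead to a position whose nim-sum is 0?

0

In binary:
  1000  (8)
  0011  (3)
  1011  (11)
  ----
  0000  (0)
The nim-sum is already 0, so every move leaves a nonzero nim-sum — there are no winning moves.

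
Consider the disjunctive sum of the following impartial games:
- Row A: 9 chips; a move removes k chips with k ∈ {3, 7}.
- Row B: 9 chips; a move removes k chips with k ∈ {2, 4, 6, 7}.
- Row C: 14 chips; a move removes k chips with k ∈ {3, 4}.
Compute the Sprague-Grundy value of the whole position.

1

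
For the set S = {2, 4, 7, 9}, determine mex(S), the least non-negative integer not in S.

0 is not in the set, so the mex is 0.

0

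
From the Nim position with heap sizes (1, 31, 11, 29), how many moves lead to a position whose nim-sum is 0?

3

In binary:
  00001  (1)
  11111  (31)
  01011  (11)
  11101  (29)
  -----
  01000  (8)
The overall nim-sum is X = 8. A heap of size p has a winning move iff p XOR X < p (reduce it to p XOR X).
  1: 1 XOR 8 = 9 ≥ 1 — no move.
  31: 31 XOR 8 = 23 < 31 — winning move (to 23).
  11: 11 XOR 8 = 3 < 11 — winning move (to 3).
  29: 29 XOR 8 = 21 < 29 — winning move (to 21).
That gives 3 winning moves.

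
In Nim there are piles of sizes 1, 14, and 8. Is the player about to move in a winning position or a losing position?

Winning position

Compute the nim-sum pairwise:
1 ^ 14 = 15
15 ^ 8 = 7
The nim-sum is 7 ≠ 0, so this is an N-position: the player to move can win.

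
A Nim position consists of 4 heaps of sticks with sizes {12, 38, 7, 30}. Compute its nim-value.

51

Compute the nim-sum pairwise:
12 ⊕ 38 = 42
42 ⊕ 7 = 45
45 ⊕ 30 = 51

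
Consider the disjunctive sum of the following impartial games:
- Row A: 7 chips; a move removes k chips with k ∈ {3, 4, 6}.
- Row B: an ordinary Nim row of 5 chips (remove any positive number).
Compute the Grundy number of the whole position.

Build the Grundy sequence for row A with g(k) = mex{g(k−s) : s ∈ {3, 4, 6}, s ≤ k}:
k:     0  1  2  3  4  5  6  7
g(k):  0  0  0  1  1  1  2  2
So g(7) = 2.
Row B is a plain Nim row of size 5, so its Grundy value is 5.
The value of a disjunctive sum is the nim-sum of the parts.
Combined value = 2 XOR 5 = 7.

7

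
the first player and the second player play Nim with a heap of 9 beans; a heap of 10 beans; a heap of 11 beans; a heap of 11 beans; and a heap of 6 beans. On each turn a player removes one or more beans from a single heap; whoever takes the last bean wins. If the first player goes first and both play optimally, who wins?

Compute the nim-sum pairwise:
9 XOR 10 = 3
3 XOR 11 = 8
8 XOR 11 = 3
3 XOR 6 = 5
The nim-sum is 5 ≠ 0, so this is an N-position: the player to move can win; the first player has a winning move.

the first player wins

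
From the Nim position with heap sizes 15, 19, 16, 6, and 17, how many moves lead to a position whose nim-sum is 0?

3

Write each in binary and XOR column by column:
  01111  (15)
  10011  (19)
  10000  (16)
  00110  (6)
  10001  (17)
  -----
  11011  (27)
The overall nim-sum is X = 27. A heap of size p has a winning move iff p XOR X < p (reduce it to p XOR X).
  15: 15 XOR 27 = 20 ≥ 15 — no move.
  19: 19 XOR 27 = 8 < 19 — winning move (to 8).
  16: 16 XOR 27 = 11 < 16 — winning move (to 11).
  6: 6 XOR 27 = 29 ≥ 6 — no move.
  17: 17 XOR 27 = 10 < 17 — winning move (to 10).
That gives 3 winning moves.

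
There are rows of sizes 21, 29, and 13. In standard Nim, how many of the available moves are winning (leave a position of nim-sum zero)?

Compute the nim-sum pairwise:
21 ^ 29 = 8
8 ^ 13 = 5
The overall nim-sum is X = 5. A row of size p has a winning move iff p XOR X < p (reduce it to p XOR X).
  21: 21 XOR 5 = 16 < 21 — winning move (to 16).
  29: 29 XOR 5 = 24 < 29 — winning move (to 24).
  13: 13 XOR 5 = 8 < 13 — winning move (to 8).
That gives 3 winning moves.

3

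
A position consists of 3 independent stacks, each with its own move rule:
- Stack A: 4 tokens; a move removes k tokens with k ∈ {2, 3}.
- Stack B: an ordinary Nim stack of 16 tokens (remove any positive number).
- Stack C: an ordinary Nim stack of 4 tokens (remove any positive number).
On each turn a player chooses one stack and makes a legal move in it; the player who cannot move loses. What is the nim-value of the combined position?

Grundy values for stack A (subtraction set {2, 3}):
k:     0  1  2  3  4
g(k):  0  0  1  1  2
So g(4) = 2.
Stack B is a plain Nim stack of size 16, so its Grundy value is 16.
Stack C is a plain Nim stack of size 4, so its Grundy value is 4.
By the Sprague-Grundy theorem, the Grundy value of a sum of independent games is the XOR of the component values.
Combined value = 2 ⊕ 16 ⊕ 4 = 22.

22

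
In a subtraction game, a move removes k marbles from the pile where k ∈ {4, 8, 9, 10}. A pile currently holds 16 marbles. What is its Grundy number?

0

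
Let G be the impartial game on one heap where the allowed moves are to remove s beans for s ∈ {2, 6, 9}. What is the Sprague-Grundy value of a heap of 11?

3

Compute g(0), g(1), … for moves {2, 6, 9}:
g(0) = mex{} = 0
g(1) = mex{} = 0
g(2) = mex{0} = 1
g(3) = mex{0} = 1
g(4) = mex{1} = 0
g(5) = mex{1} = 0
g(6) = mex{0} = 1
g(7) = mex{0} = 1
g(8) = mex{1} = 0
g(9) = mex{0,1} = 2
g(10) = mex{0} = 1
g(11) = mex{0,1,2} = 3
So g(11) = 3.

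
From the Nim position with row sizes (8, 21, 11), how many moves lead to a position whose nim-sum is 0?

Compute the nim-sum pairwise:
8 ^ 21 = 29
29 ^ 11 = 22
The overall nim-sum is X = 22. A row of size p has a winning move iff p XOR X < p (reduce it to p XOR X).
  8: 8 XOR 22 = 30 ≥ 8 — no move.
  21: 21 XOR 22 = 3 < 21 — winning move (to 3).
  11: 11 XOR 22 = 29 ≥ 11 — no move.
That gives 1 winning move.

1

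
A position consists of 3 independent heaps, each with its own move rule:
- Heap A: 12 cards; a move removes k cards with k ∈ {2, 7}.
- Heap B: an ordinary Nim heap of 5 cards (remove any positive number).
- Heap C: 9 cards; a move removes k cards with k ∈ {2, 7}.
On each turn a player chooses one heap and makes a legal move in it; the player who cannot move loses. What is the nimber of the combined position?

Build the Grundy sequence for heap A with g(k) = mex{g(k−s) : s ∈ {2, 7}, s ≤ k}:
g(0) = mex{} = 0
g(1) = mex{} = 0
g(2) = mex{0} = 1
g(3) = mex{0} = 1
g(4) = mex{1} = 0
g(5) = mex{1} = 0
g(6) = mex{0} = 1
g(7) = mex{0} = 1
g(8) = mex{0,1} = 2
g(9) = mex{1} = 0
g(10) = mex{1,2} = 0
g(11) = mex{0} = 1
g(12) = mex{0} = 1
So g(12) = 1.
Heap B is a plain Nim heap of size 5, so its Grundy value is 5.
Grundy values for heap C (subtraction set {2, 7}):
g(0) = mex{} = 0
g(1) = mex{} = 0
g(2) = mex{0} = 1
g(3) = mex{0} = 1
g(4) = mex{1} = 0
g(5) = mex{1} = 0
g(6) = mex{0} = 1
g(7) = mex{0} = 1
g(8) = mex{0,1} = 2
g(9) = mex{1} = 0
So g(9) = 0.
The value of a disjunctive sum is the nim-sum of the parts.
Combined value = 1 XOR 5 XOR 0 = 4.

4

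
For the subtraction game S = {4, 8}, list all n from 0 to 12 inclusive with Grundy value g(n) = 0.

0, 1, 2, 3, 12

Build the Grundy sequence with g(k) = mex{g(k−s) : s ∈ {4, 8}, s ≤ k}:
g(0) = mex{} = 0
g(1) = mex{} = 0
g(2) = mex{} = 0
g(3) = mex{} = 0
g(4) = mex{0} = 1
g(5) = mex{0} = 1
g(6) = mex{0} = 1
g(7) = mex{0} = 1
g(8) = mex{0,1} = 2
g(9) = mex{0,1} = 2
g(10) = mex{0,1} = 2
g(11) = mex{0,1} = 2
g(12) = mex{1,2} = 0
The P-positions (g = 0) in 0..12 are 0, 1, 2, 3, 12.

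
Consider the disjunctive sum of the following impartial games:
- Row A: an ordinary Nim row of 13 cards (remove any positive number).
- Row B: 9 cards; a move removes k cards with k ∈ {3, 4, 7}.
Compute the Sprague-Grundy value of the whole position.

Row A is a plain Nim row of size 13, so its Grundy value is 13.
Build the Grundy sequence for row B with g(k) = mex{g(k−s) : s ∈ {3, 4, 7}, s ≤ k}:
g(0) = mex{} = 0
g(1) = mex{} = 0
g(2) = mex{} = 0
g(3) = mex{0} = 1
g(4) = mex{0} = 1
g(5) = mex{0} = 1
g(6) = mex{0,1} = 2
g(7) = mex{0,1} = 2
g(8) = mex{0,1} = 2
g(9) = mex{0,1,2} = 3
So g(9) = 3.
The value of a disjunctive sum is the nim-sum of the parts.
Combined value = 13 ⊕ 3 = 14.

14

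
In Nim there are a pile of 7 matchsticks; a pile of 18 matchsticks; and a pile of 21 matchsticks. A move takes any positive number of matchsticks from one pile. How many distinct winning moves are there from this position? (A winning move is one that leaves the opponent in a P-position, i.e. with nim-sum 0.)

Compute the nim-sum pairwise:
7 XOR 18 = 21
21 XOR 21 = 0
The nim-sum is already 0, so every move leaves a nonzero nim-sum — there are no winning moves.

0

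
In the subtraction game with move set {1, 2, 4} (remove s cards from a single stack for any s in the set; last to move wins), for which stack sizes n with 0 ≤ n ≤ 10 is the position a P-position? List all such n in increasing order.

Compute g(0), g(1), … for moves {1, 2, 4}:
g(0) = mex{} = 0
g(1) = mex{0} = 1
g(2) = mex{0,1} = 2
g(3) = mex{1,2} = 0
g(4) = mex{0,2} = 1
g(5) = mex{0,1} = 2
g(6) = mex{1,2} = 0
g(7) = mex{0,2} = 1
g(8) = mex{0,1} = 2
g(9) = mex{1,2} = 0
g(10) = mex{0,2} = 1
The P-positions (g = 0) in 0..10 are 0, 3, 6, 9.

0, 3, 6, 9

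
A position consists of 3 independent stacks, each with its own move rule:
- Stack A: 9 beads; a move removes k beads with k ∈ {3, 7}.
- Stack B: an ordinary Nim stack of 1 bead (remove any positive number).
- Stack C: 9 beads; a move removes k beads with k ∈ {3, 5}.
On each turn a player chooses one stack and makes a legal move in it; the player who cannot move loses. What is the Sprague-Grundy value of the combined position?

Build the Grundy sequence for stack A with g(k) = mex{g(k−s) : s ∈ {3, 7}, s ≤ k}:
g(0) = mex{} = 0
g(1) = mex{} = 0
g(2) = mex{} = 0
g(3) = mex{0} = 1
g(4) = mex{0} = 1
g(5) = mex{0} = 1
g(6) = mex{1} = 0
g(7) = mex{0,1} = 2
g(8) = mex{0,1} = 2
g(9) = mex{0} = 1
So g(9) = 1.
Stack B is a plain Nim stack of size 1, so its Grundy value is 1.
For stack C, compute g(0), g(1), … with moves {3, 5}:
g(0) = mex{} = 0
g(1) = mex{} = 0
g(2) = mex{} = 0
g(3) = mex{0} = 1
g(4) = mex{0} = 1
g(5) = mex{0} = 1
g(6) = mex{0,1} = 2
g(7) = mex{0,1} = 2
g(8) = mex{1} = 0
g(9) = mex{1,2} = 0
So g(9) = 0.
By the Sprague-Grundy theorem, the Grundy value of a sum of independent games is the XOR of the component values.
Combined value = 1 XOR 1 XOR 0 = 0.

0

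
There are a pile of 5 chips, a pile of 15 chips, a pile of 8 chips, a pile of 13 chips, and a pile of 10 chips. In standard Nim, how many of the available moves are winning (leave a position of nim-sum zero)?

3

Nim-sum: 5 ^ 15 ^ 8 ^ 13 ^ 10 = 5.
The overall nim-sum is X = 5. A pile of size p has a winning move iff p XOR X < p (reduce it to p XOR X).
  5: 5 XOR 5 = 0 < 5 — winning move (to 0).
  15: 15 XOR 5 = 10 < 15 — winning move (to 10).
  8: 8 XOR 5 = 13 ≥ 8 — no move.
  13: 13 XOR 5 = 8 < 13 — winning move (to 8).
  10: 10 XOR 5 = 15 ≥ 10 — no move.
That gives 3 winning moves.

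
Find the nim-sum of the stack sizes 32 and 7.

Nim-sum: 32 ^ 7 = 39.

39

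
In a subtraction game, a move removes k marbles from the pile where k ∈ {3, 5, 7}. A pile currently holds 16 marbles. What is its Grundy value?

Grundy values for subtraction set {3, 5, 7}:
k:     0  1  2  3  4  5  6  7  8  9 10 11 12 13 14 15 16
g(k):  0  0  0  1  1  1  2  2  2  3  0  0  0  1  1  1  2
So g(16) = 2.

2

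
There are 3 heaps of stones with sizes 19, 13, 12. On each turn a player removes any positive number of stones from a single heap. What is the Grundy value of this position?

Nim-sum: 19 ^ 13 ^ 12 = 18.

18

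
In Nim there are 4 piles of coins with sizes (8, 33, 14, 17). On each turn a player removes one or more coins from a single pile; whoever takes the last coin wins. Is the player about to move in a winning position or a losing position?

Compute the nim-sum pairwise:
8 ⊕ 33 = 41
41 ⊕ 14 = 39
39 ⊕ 17 = 54
The nim-sum is 54 ≠ 0, so this is an N-position: the player to move can win.

Winning position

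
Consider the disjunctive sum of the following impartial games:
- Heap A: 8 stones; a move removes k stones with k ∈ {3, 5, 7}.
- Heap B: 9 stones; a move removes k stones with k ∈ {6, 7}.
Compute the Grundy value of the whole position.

3

Build the Grundy sequence for heap A with g(k) = mex{g(k−s) : s ∈ {3, 5, 7}, s ≤ k}:
g(0) = mex{} = 0
g(1) = mex{} = 0
g(2) = mex{} = 0
g(3) = mex{0} = 1
g(4) = mex{0} = 1
g(5) = mex{0} = 1
g(6) = mex{0,1} = 2
g(7) = mex{0,1} = 2
g(8) = mex{0,1} = 2
So g(8) = 2.
For heap B, compute g(0), g(1), … with moves {6, 7}:
k:     0  1  2  3  4  5  6  7  8  9
g(k):  0  0  0  0  0  0  1  1  1  1
So g(9) = 1.
The value of a disjunctive sum is the nim-sum of the parts.
Combined value = 2 ⊕ 1 = 3.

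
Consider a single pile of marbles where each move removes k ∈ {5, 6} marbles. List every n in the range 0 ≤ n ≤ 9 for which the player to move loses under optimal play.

0, 1, 2, 3, 4

Compute g(0), g(1), … for moves {5, 6}:
k:     0  1  2  3  4  5  6  7  8  9
g(k):  0  0  0  0  0  1  1  1  1  1
The P-positions (g = 0) in 0..9 are 0, 1, 2, 3, 4.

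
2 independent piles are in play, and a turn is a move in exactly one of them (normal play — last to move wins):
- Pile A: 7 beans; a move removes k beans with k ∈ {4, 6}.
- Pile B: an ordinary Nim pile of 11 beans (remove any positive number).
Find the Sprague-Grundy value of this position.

10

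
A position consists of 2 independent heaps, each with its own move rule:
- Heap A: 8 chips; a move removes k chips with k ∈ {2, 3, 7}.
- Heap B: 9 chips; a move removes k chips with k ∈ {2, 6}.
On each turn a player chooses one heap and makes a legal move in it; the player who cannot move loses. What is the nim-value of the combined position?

1

Grundy values for heap A (subtraction set {2, 3, 7}):
k:     0  1  2  3  4  5  6  7  8
g(k):  0  0  1  1  2  0  0  1  1
So g(8) = 1.
Grundy values for heap B (subtraction set {2, 6}):
k:     0  1  2  3  4  5  6  7  8  9
g(k):  0  0  1  1  0  0  1  1  0  0
So g(9) = 0.
The value of a disjunctive sum is the nim-sum of the parts.
Combined value = 1 ⊕ 0 = 1.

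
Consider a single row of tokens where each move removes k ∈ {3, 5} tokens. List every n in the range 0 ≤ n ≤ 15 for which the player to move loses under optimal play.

Compute g(0), g(1), … for moves {3, 5}:
k:     0  1  2  3  4  5  6  7  8  9 10 11 12 13 14 15
g(k):  0  0  0  1  1  1  2  2  0  0  0  1  1  1  2  2
The P-positions (g = 0) in 0..15 are 0, 1, 2, 8, 9, 10.

0, 1, 2, 8, 9, 10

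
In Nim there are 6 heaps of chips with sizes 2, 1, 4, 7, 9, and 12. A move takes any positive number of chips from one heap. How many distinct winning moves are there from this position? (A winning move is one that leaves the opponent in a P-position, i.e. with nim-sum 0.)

Compute the nim-sum pairwise:
2 XOR 1 = 3
3 XOR 4 = 7
7 XOR 7 = 0
0 XOR 9 = 9
9 XOR 12 = 5
The overall nim-sum is X = 5. A heap of size p has a winning move iff p XOR X < p (reduce it to p XOR X).
  2: 2 XOR 5 = 7 ≥ 2 — no move.
  1: 1 XOR 5 = 4 ≥ 1 — no move.
  4: 4 XOR 5 = 1 < 4 — winning move (to 1).
  7: 7 XOR 5 = 2 < 7 — winning move (to 2).
  9: 9 XOR 5 = 12 ≥ 9 — no move.
  12: 12 XOR 5 = 9 < 12 — winning move (to 9).
That gives 3 winning moves.

3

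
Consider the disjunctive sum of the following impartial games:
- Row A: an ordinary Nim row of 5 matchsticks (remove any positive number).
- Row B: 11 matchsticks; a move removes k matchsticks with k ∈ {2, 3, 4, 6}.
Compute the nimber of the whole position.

4

Row A is a plain Nim row of size 5, so its Grundy value is 5.
Grundy values for row B (subtraction set {2, 3, 4, 6}):
g(0) = mex{} = 0
g(1) = mex{} = 0
g(2) = mex{0} = 1
g(3) = mex{0} = 1
g(4) = mex{0,1} = 2
g(5) = mex{0,1} = 2
g(6) = mex{0,1,2} = 3
g(7) = mex{0,1,2} = 3
g(8) = mex{1,2,3} = 0
g(9) = mex{1,2,3} = 0
g(10) = mex{0,2,3} = 1
g(11) = mex{0,2,3} = 1
So g(11) = 1.
The value of a disjunctive sum is the nim-sum of the parts.
Combined value = 5 ⊕ 1 = 4.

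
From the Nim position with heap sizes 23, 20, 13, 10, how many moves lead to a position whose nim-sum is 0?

3

Write each in binary and XOR column by column:
  10111  (23)
  10100  (20)
  01101  (13)
  01010  (10)
  -----
  00100  (4)
The overall nim-sum is X = 4. A heap of size p has a winning move iff p XOR X < p (reduce it to p XOR X).
  23: 23 XOR 4 = 19 < 23 — winning move (to 19).
  20: 20 XOR 4 = 16 < 20 — winning move (to 16).
  13: 13 XOR 4 = 9 < 13 — winning move (to 9).
  10: 10 XOR 4 = 14 ≥ 10 — no move.
That gives 3 winning moves.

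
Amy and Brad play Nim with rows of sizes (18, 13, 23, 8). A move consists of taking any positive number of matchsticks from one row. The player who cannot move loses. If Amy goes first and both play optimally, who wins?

Nim-sum: 18 ^ 13 ^ 23 ^ 8 = 0.
The nim-sum is 0, so this is a P-position: the player to move is in a losing position under optimal play; Amy is about to move from it and so loses — Brad wins.

Brad wins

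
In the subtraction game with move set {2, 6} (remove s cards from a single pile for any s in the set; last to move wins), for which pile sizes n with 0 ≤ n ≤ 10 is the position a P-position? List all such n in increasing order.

Compute g(0), g(1), … for moves {2, 6}:
g(0) = mex{} = 0
g(1) = mex{} = 0
g(2) = mex{0} = 1
g(3) = mex{0} = 1
g(4) = mex{1} = 0
g(5) = mex{1} = 0
g(6) = mex{0} = 1
g(7) = mex{0} = 1
g(8) = mex{1} = 0
g(9) = mex{1} = 0
g(10) = mex{0} = 1
The P-positions (g = 0) in 0..10 are 0, 1, 4, 5, 8, 9.

0, 1, 4, 5, 8, 9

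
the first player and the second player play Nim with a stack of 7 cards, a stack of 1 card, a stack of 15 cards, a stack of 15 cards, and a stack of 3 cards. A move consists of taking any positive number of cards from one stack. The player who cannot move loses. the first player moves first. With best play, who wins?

the first player wins

Write each in binary and XOR column by column:
  0111  (7)
  0001  (1)
  1111  (15)
  1111  (15)
  0011  (3)
  ----
  0101  (5)
The nim-sum is 5 ≠ 0, so this is an N-position: the player to move can win; the first player has a winning move.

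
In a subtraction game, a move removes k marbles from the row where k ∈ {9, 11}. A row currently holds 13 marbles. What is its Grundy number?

1

Build the Grundy sequence with g(k) = mex{g(k−s) : s ∈ {9, 11}, s ≤ k}:
g(0) = mex{} = 0
g(1) = mex{} = 0
g(2) = mex{} = 0
g(3) = mex{} = 0
g(4) = mex{} = 0
g(5) = mex{} = 0
g(6) = mex{} = 0
g(7) = mex{} = 0
g(8) = mex{} = 0
g(9) = mex{0} = 1
g(10) = mex{0} = 1
g(11) = mex{0} = 1
g(12) = mex{0} = 1
g(13) = mex{0} = 1
So g(13) = 1.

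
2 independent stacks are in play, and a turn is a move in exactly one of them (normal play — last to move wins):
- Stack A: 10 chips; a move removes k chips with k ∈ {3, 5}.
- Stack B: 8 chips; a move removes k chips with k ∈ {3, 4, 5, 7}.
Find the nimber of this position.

2

Grundy values for stack A (subtraction set {3, 5}):
k:     0  1  2  3  4  5  6  7  8  9 10
g(k):  0  0  0  1  1  1  2  2  0  0  0
So g(10) = 0.
Grundy values for stack B (subtraction set {3, 4, 5, 7}):
g(0) = mex{} = 0
g(1) = mex{} = 0
g(2) = mex{} = 0
g(3) = mex{0} = 1
g(4) = mex{0} = 1
g(5) = mex{0} = 1
g(6) = mex{0,1} = 2
g(7) = mex{0,1} = 2
g(8) = mex{0,1} = 2
So g(8) = 2.
The value of a disjunctive sum is the nim-sum of the parts.
Combined value = 0 ⊕ 2 = 2.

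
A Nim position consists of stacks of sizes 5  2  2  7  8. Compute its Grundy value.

10

Compute the nim-sum pairwise:
5 ⊕ 2 = 7
7 ⊕ 2 = 5
5 ⊕ 7 = 2
2 ⊕ 8 = 10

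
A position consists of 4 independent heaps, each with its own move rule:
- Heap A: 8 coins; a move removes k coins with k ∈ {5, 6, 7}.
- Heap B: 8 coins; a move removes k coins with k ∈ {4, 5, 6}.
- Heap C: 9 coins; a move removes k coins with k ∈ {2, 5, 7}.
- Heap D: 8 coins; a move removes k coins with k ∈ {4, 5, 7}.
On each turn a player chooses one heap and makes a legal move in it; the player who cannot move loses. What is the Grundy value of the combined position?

3

Grundy values for heap A (subtraction set {5, 6, 7}):
g(0) = mex{} = 0
g(1) = mex{} = 0
g(2) = mex{} = 0
g(3) = mex{} = 0
g(4) = mex{} = 0
g(5) = mex{0} = 1
g(6) = mex{0} = 1
g(7) = mex{0} = 1
g(8) = mex{0} = 1
So g(8) = 1.
Grundy values for heap B (subtraction set {4, 5, 6}):
k:     0  1  2  3  4  5  6  7  8
g(k):  0  0  0  0  1  1  1  1  2
So g(8) = 2.
Build the Grundy sequence for heap C with g(k) = mex{g(k−s) : s ∈ {2, 5, 7}, s ≤ k}:
g(0) = mex{} = 0
g(1) = mex{} = 0
g(2) = mex{0} = 1
g(3) = mex{0} = 1
g(4) = mex{1} = 0
g(5) = mex{0,1} = 2
g(6) = mex{0} = 1
g(7) = mex{0,1,2} = 3
g(8) = mex{0,1} = 2
g(9) = mex{0,1,3} = 2
So g(9) = 2.
For heap D, compute g(0), g(1), … with moves {4, 5, 7}:
g(0) = mex{} = 0
g(1) = mex{} = 0
g(2) = mex{} = 0
g(3) = mex{} = 0
g(4) = mex{0} = 1
g(5) = mex{0} = 1
g(6) = mex{0} = 1
g(7) = mex{0} = 1
g(8) = mex{0,1} = 2
So g(8) = 2.
By the Sprague-Grundy theorem, the Grundy value of a sum of independent games is the XOR of the component values.
Combined value = 1 ⊕ 2 ⊕ 2 ⊕ 2 = 3.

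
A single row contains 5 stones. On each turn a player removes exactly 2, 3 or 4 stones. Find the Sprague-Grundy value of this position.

Compute g(0), g(1), … for moves {2, 3, 4}:
g(0) = mex{} = 0
g(1) = mex{} = 0
g(2) = mex{0} = 1
g(3) = mex{0} = 1
g(4) = mex{0,1} = 2
g(5) = mex{0,1} = 2
So g(5) = 2.

2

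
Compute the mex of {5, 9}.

0 is not in the set, so the mex is 0.

0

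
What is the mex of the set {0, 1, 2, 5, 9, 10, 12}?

3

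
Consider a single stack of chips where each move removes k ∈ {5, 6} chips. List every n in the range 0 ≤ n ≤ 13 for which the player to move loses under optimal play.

0, 1, 2, 3, 4, 11, 12, 13

Build the Grundy sequence with g(k) = mex{g(k−s) : s ∈ {5, 6}, s ≤ k}:
g(0) = mex{} = 0
g(1) = mex{} = 0
g(2) = mex{} = 0
g(3) = mex{} = 0
g(4) = mex{} = 0
g(5) = mex{0} = 1
g(6) = mex{0} = 1
g(7) = mex{0} = 1
g(8) = mex{0} = 1
g(9) = mex{0} = 1
g(10) = mex{0,1} = 2
g(11) = mex{1} = 0
g(12) = mex{1} = 0
g(13) = mex{1} = 0
The P-positions (g = 0) in 0..13 are 0, 1, 2, 3, 4, 11, 12, 13.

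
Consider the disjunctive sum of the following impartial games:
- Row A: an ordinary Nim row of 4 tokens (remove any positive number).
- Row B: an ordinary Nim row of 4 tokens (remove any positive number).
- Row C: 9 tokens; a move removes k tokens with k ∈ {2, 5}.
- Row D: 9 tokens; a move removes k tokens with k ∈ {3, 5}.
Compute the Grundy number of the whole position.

1

Row A is a plain Nim row of size 4, so its Grundy value is 4.
Row B is a plain Nim row of size 4, so its Grundy value is 4.
Grundy values for row C (subtraction set {2, 5}):
g(0) = mex{} = 0
g(1) = mex{} = 0
g(2) = mex{0} = 1
g(3) = mex{0} = 1
g(4) = mex{1} = 0
g(5) = mex{0,1} = 2
g(6) = mex{0} = 1
g(7) = mex{1,2} = 0
g(8) = mex{1} = 0
g(9) = mex{0} = 1
So g(9) = 1.
Grundy values for row D (subtraction set {3, 5}):
g(0) = mex{} = 0
g(1) = mex{} = 0
g(2) = mex{} = 0
g(3) = mex{0} = 1
g(4) = mex{0} = 1
g(5) = mex{0} = 1
g(6) = mex{0,1} = 2
g(7) = mex{0,1} = 2
g(8) = mex{1} = 0
g(9) = mex{1,2} = 0
So g(9) = 0.
The value of a disjunctive sum is the nim-sum of the parts.
Combined value = 4 XOR 4 XOR 1 XOR 0 = 1.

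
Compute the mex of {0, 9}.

1

0 is in the set but 1 is not, so the mex is 1.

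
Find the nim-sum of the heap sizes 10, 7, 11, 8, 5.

11

In binary:
  1010  (10)
  0111  (7)
  1011  (11)
  1000  (8)
  0101  (5)
  ----
  1011  (11)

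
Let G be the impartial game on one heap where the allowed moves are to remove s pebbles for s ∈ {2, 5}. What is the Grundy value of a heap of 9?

1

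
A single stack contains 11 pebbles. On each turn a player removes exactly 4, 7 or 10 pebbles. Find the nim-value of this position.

2

Compute g(0), g(1), … for moves {4, 7, 10}:
g(0) = mex{} = 0
g(1) = mex{} = 0
g(2) = mex{} = 0
g(3) = mex{} = 0
g(4) = mex{0} = 1
g(5) = mex{0} = 1
g(6) = mex{0} = 1
g(7) = mex{0} = 1
g(8) = mex{0,1} = 2
g(9) = mex{0,1} = 2
g(10) = mex{0,1} = 2
g(11) = mex{0,1} = 2
So g(11) = 2.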